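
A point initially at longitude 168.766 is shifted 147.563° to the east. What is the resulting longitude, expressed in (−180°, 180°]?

Start at +168.766°; shift +147.563° → +316.329°.
+316.329° lies outside (−180°, 180°]; subtract 360° → -43.671°.

-43.671°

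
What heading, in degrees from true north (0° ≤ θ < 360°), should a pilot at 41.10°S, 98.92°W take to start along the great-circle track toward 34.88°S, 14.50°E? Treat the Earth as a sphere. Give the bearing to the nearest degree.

Δλ = 14.50 − -98.92 = 113.42°.
θ = atan2( sin Δλ · cos φ₂ , cos φ₁ · sin φ₂ − sin φ₁ · cos φ₂ · cos Δλ )
  = atan2(0.75277, -0.64528) = 130.603° → normalised to [0°, 360°): 130.603°.

131°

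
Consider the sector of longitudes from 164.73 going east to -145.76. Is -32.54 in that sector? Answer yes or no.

Band width going east from +164.73° to -145.76°: ((-145.76 − 164.73) mod 360) = 49.51°.
Offset of -32.54° east of the west edge: ((-32.54 − 164.73) mod 360) = 162.73°.
162.73° > 49.51° ⇒ outside.

No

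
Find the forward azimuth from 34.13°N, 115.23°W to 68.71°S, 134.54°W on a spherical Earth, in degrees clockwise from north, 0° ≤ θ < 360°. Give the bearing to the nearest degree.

187°

Δλ = -134.54 − -115.23 = -19.31°.
θ = atan2( sin Δλ · cos φ₂ , cos φ₁ · sin φ₂ − sin φ₁ · cos φ₂ · cos Δλ )
  = atan2(-0.12007, -0.96353) = -172.897° → normalised to [0°, 360°): 187.103°.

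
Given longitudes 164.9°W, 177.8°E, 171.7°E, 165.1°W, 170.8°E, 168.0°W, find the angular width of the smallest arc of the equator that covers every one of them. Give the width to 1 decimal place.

Sort the longitudes: -168.0°, -165.1°, -164.9°, +170.8°, +171.7°, +177.8°.
Eastward gaps between consecutive values (wrapping around): 2.9°, 0.2°, 335.7°, 0.9°, 6.1°, 14.2°.
Largest gap = 335.7° ⇒ minimal covering band is its complement: 360° − 335.7° = 24.3°.
Band runs from +170.8° eastward to -164.9°, crossing the antimeridian.

24.3°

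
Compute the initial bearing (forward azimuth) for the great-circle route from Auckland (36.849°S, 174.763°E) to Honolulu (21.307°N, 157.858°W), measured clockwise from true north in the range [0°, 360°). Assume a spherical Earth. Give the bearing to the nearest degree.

29°

Δλ = -157.858 − 174.763 = -332.621°; wrapped into (−180°, 180°]: 27.379°.
θ = atan2( sin Δλ · cos φ₂ , cos φ₁ · sin φ₂ − sin φ₁ · cos φ₂ · cos Δλ )
  = atan2(0.42844, 0.78690) = 28.567° → normalised to [0°, 360°): 28.567°.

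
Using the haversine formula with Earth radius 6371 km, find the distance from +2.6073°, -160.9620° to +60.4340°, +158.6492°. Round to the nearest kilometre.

7281 km

Δλ = 158.6492 − -160.9620 = 319.6112°; wrapped into (−180°, 180°]: -40.3888°.
Δφ = 60.4340 − 2.6073 = 57.8267°.
a = sin²(Δφ/2) + cos φ₁ · cos φ₂ · sin²(Δλ/2) = 0.292499.
c = 2·atan2(√a, √(1−a)) = 1.14285 rad → d = 6371·c ≈ 7281.10 km.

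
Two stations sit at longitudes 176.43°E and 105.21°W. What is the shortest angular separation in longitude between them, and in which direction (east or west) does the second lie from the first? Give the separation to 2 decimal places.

Raw difference: -105.21 − 176.43 = -281.64°.
Normalise into (−180°, 180°]: -281.64° + 360° = 78.36°.
Positive ⇒ the second point lies to the east; separation 78.36°.

78.36° east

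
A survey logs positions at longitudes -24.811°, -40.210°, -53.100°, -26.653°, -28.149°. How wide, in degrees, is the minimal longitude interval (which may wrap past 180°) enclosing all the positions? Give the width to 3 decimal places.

28.289°

Sort the longitudes: -53.100°, -40.210°, -28.149°, -26.653°, -24.811°.
Eastward gaps between consecutive values (wrapping around): 12.890°, 12.061°, 1.496°, 1.842°, 331.711°.
Largest gap = 331.711° ⇒ minimal covering band is its complement: 360° − 331.711° = 28.289°.
Band runs from -53.100° eastward to -24.811°.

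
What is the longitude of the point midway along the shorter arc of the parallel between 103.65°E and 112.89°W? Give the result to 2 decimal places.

175.38°E

Signed shortest Δλ from +103.65° to -112.89° is +143.46°.
Midpoint longitude = +103.65° + (+143.46°)/2 = +103.65° + 71.73° = +175.38°.
(The naïve average (+103.65 + -112.89)/2 = -4.62° is on the wrong side of the globe.)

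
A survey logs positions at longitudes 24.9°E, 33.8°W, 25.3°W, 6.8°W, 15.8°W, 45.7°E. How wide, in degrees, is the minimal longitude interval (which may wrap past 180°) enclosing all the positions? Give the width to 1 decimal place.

Sort the longitudes: -33.8°, -25.3°, -15.8°, -6.8°, +24.9°, +45.7°.
Eastward gaps between consecutive values (wrapping around): 8.5°, 9.5°, 9.0°, 31.7°, 20.8°, 280.5°.
Largest gap = 280.5° ⇒ minimal covering band is its complement: 360° − 280.5° = 79.5°.
Band runs from -33.8° eastward to +45.7°.

79.5°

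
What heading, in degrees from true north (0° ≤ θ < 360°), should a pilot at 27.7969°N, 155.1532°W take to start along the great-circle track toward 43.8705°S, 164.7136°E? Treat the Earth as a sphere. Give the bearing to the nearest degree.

Δλ = 164.7136 − -155.1532 = 319.8668°; wrapped into (−180°, 180°]: -40.1332°.
θ = atan2( sin Δλ · cos φ₂ , cos φ₁ · sin φ₂ − sin φ₁ · cos φ₂ · cos Δλ )
  = atan2(-0.46467, -0.87009) = -151.895° → normalised to [0°, 360°): 208.105°.

208°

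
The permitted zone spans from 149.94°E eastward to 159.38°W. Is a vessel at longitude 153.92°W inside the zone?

Band width going east from +149.94° to -159.38°: ((-159.38 − 149.94) mod 360) = 50.68°.
Offset of -153.92° east of the west edge: ((-153.92 − 149.94) mod 360) = 56.14°.
56.14° > 50.68° ⇒ outside.

No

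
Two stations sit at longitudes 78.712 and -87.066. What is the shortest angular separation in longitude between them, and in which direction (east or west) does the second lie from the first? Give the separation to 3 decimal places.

165.778° west

Raw difference: -87.066 − 78.712 = -165.778°.
Normalise into (−180°, 180°]: -165.778° stays -165.778°.
Negative ⇒ the second point lies to the west; separation 165.778°.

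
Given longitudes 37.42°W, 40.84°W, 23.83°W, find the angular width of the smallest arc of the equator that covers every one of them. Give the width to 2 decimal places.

Sort the longitudes: -40.84°, -37.42°, -23.83°.
Eastward gaps between consecutive values (wrapping around): 3.42°, 13.59°, 342.99°.
Largest gap = 342.99° ⇒ minimal covering band is its complement: 360° − 342.99° = 17.01°.
Band runs from -40.84° eastward to -23.83°.

17.01°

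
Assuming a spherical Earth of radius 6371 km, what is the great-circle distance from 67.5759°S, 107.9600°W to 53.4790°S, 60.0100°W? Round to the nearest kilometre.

Δλ = -60.0100 − -107.9600 = 47.9500°.
Δφ = -53.4790 − -67.5759 = 14.0969°.
a = sin²(Δφ/2) + cos φ₁ · cos φ₂ · sin²(Δλ/2) = 0.052540.
c = 2·atan2(√a, √(1−a)) = 0.46254 rad → d = 6371·c ≈ 2946.86 km.

2947 km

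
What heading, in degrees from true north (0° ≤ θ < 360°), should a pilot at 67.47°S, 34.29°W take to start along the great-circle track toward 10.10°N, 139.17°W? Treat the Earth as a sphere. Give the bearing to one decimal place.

Δλ = -139.17 − -34.29 = -104.88°.
θ = atan2( sin Δλ · cos φ₂ , cos φ₁ · sin φ₂ − sin φ₁ · cos φ₂ · cos Δλ )
  = atan2(-0.95149, -0.16633) = -99.915° → normalised to [0°, 360°): 260.085°.

260.1°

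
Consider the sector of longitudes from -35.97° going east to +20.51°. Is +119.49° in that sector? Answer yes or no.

Band width going east from -35.97° to +20.51°: ((20.51 − -35.97) mod 360) = 56.48°.
Offset of +119.49° east of the west edge: ((119.49 − -35.97) mod 360) = 155.46°.
155.46° > 56.48° ⇒ outside.

No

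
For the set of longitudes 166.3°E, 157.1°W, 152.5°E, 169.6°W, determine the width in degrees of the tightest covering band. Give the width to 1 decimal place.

Sort the longitudes: -169.6°, -157.1°, +152.5°, +166.3°.
Eastward gaps between consecutive values (wrapping around): 12.5°, 309.6°, 13.8°, 24.1°.
Largest gap = 309.6° ⇒ minimal covering band is its complement: 360° − 309.6° = 50.4°.
Band runs from +152.5° eastward to -157.1°, crossing the antimeridian.

50.4°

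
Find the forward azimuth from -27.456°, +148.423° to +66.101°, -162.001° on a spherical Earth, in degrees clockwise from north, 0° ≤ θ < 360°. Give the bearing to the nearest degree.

18°

Δλ = -162.001 − 148.423 = -310.424°; wrapped into (−180°, 180°]: 49.576°.
θ = atan2( sin Δλ · cos φ₂ , cos φ₁ · sin φ₂ − sin φ₁ · cos φ₂ · cos Δλ )
  = atan2(0.30841, 0.93241) = 18.302° → normalised to [0°, 360°): 18.302°.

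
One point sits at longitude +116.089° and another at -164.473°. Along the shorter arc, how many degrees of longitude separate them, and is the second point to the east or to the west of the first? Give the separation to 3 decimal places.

Raw difference: -164.473 − 116.089 = -280.562°.
Normalise into (−180°, 180°]: -280.562° + 360° = 79.438°.
Positive ⇒ the second point lies to the east; separation 79.438°.

79.438° east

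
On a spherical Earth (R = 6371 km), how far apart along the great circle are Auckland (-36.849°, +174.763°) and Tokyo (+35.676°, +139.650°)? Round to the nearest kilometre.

Δλ = 139.650 − 174.763 = -35.113°.
Δφ = 35.676 − -36.849 = 72.525°.
a = sin²(Δφ/2) + cos φ₁ · cos φ₂ · sin²(Δλ/2) = 0.409003.
c = 2·atan2(√a, √(1−a)) = 1.38778 rad → d = 6371·c ≈ 8841.56 km.

8842 km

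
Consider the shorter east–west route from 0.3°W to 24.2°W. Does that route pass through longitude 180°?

No

Signed shortest Δλ = ((-24.2 − -0.3 + 180) mod 360) − 180 = -23.9°.
Going west by 23.9° from -0.3° reaches -24.2° without touching 180°.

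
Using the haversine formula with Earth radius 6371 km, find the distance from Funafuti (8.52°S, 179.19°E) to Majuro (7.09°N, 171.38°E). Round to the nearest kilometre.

1940 km

Δλ = 171.38 − 179.19 = -7.81°.
Δφ = 7.09 − -8.52 = 15.61°.
a = sin²(Δφ/2) + cos φ₁ · cos φ₂ · sin²(Δλ/2) = 0.022994.
c = 2·atan2(√a, √(1−a)) = 0.30445 rad → d = 6371·c ≈ 1939.64 km.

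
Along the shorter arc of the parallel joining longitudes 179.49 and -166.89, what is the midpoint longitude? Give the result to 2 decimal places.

Signed shortest Δλ from +179.49° to -166.89° is +13.62°.
Midpoint longitude = +179.49° + (+13.62°)/2 = +179.49° + 6.81° = +186.30°.
Normalise into (−180°, 180°]: -173.70°.
(The naïve average (+179.49 + -166.89)/2 = 6.3° is on the wrong side of the globe.)

-173.70°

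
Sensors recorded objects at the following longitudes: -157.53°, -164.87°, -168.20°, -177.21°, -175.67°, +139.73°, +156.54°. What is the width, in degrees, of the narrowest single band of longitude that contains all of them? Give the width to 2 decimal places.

Sort the longitudes: -177.21°, -175.67°, -168.20°, -164.87°, -157.53°, +139.73°, +156.54°.
Eastward gaps between consecutive values (wrapping around): 1.54°, 7.47°, 3.33°, 7.34°, 297.26°, 16.81°, 26.25°.
Largest gap = 297.26° ⇒ minimal covering band is its complement: 360° − 297.26° = 62.74°.
Band runs from +139.73° eastward to -157.53°, crossing the antimeridian.

62.74°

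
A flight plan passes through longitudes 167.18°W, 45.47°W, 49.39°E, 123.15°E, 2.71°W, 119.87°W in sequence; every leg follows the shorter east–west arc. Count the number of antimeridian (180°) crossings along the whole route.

Leg 1: -167.18° → -45.47°, shortest Δλ = 121.71° (east) — does not cross 180°.
Leg 2: -45.47° → +49.39°, shortest Δλ = 94.86° (east) — does not cross 180°.
Leg 3: +49.39° → +123.15°, shortest Δλ = 73.76° (east) — does not cross 180°.
Leg 4: +123.15° → -2.71°, shortest Δλ = -125.86° (west) — does not cross 180°.
Leg 5: -2.71° → -119.87°, shortest Δλ = -117.16° (west) — does not cross 180°.
Total crossings: 0.

0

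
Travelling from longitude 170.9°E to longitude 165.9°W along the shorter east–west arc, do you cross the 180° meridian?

Yes

Naïve |-165.9 − 170.9| = 336.8° > 180°, so the shorter arc goes the other way round — across 180°.
Signed shortest Δλ = ((-165.9 − 170.9 + 180) mod 360) − 180 = 23.2°.
Going east by 23.2° from +170.9° passes through 180° before reaching -165.9°.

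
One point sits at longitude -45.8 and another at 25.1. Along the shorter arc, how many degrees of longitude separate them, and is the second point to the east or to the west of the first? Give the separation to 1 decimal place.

70.9° east

Raw difference: 25.1 − -45.8 = 70.9°.
Normalise into (−180°, 180°]: 70.9° stays 70.9°.
Positive ⇒ the second point lies to the east; separation 70.9°.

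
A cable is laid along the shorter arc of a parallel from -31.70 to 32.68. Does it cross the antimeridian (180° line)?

No

Signed shortest Δλ = ((32.68 − -31.70 + 180) mod 360) − 180 = 64.38°.
Going east by 64.38° from -31.70° reaches +32.68° without touching 180°.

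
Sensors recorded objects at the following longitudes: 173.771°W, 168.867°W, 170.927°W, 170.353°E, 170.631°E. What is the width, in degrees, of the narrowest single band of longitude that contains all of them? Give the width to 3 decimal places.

20.780°

Sort the longitudes: -173.771°, -170.927°, -168.867°, +170.353°, +170.631°.
Eastward gaps between consecutive values (wrapping around): 2.844°, 2.060°, 339.220°, 0.278°, 15.598°.
Largest gap = 339.220° ⇒ minimal covering band is its complement: 360° − 339.220° = 20.780°.
Band runs from +170.353° eastward to -168.867°, crossing the antimeridian.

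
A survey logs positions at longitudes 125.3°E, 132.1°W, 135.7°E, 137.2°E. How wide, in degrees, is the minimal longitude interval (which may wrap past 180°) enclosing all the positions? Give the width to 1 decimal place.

Sort the longitudes: -132.1°, +125.3°, +135.7°, +137.2°.
Eastward gaps between consecutive values (wrapping around): 257.4°, 10.4°, 1.5°, 90.7°.
Largest gap = 257.4° ⇒ minimal covering band is its complement: 360° − 257.4° = 102.6°.
Band runs from +125.3° eastward to -132.1°, crossing the antimeridian.

102.6°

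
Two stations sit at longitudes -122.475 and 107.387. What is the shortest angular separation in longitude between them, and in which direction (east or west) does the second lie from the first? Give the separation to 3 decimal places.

130.138° west

Raw difference: 107.387 − -122.475 = 229.862°.
Normalise into (−180°, 180°]: 229.862° − 360° = -130.138°.
Negative ⇒ the second point lies to the west; separation 130.138°.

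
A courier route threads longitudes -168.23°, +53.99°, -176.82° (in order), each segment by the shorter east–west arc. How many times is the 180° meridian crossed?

2

Leg 1: -168.23° → +53.99°, shortest Δλ = -137.78° (west) — crosses 180°.
Leg 2: +53.99° → -176.82°, shortest Δλ = 129.19° (east) — crosses 180°.
Total crossings: 2.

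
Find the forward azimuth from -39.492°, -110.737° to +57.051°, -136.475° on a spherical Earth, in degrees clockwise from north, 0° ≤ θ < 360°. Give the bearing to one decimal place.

346.2°

Δλ = -136.475 − -110.737 = -25.738°.
θ = atan2( sin Δλ · cos φ₂ , cos φ₁ · sin φ₂ − sin φ₁ · cos φ₂ · cos Δλ )
  = atan2(-0.23619, 0.95917) = -13.833° → normalised to [0°, 360°): 346.167°.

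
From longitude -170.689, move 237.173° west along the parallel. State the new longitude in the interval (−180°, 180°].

Start at -170.689°; shift −237.173° → -407.862°.
-407.862° lies outside (−180°, 180°]; add 360° → -47.862°.

-47.862°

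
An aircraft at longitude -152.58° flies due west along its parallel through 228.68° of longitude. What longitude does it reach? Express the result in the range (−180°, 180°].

Start at -152.58°; shift −228.68° → -381.26°.
-381.26° lies outside (−180°, 180°]; add 360° → -21.26°.

-21.26°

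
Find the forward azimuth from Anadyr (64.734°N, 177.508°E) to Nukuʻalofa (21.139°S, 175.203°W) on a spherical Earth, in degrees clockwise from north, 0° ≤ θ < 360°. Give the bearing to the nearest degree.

Δλ = -175.203 − 177.508 = -352.711°; wrapped into (−180°, 180°]: 7.289°.
θ = atan2( sin Δλ · cos φ₂ , cos φ₁ · sin φ₂ − sin φ₁ · cos φ₂ · cos Δλ )
  = atan2(0.11834, -0.99059) = 173.188° → normalised to [0°, 360°): 173.188°.

173°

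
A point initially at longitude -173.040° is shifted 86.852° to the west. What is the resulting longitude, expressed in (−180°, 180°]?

+100.108°

Start at -173.040°; shift −86.852° → -259.892°.
-259.892° lies outside (−180°, 180°]; add 360° → +100.108°.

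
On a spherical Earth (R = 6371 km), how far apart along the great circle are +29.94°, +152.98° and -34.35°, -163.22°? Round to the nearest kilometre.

Δλ = -163.22 − 152.98 = -316.20°; wrapped into (−180°, 180°]: 43.80°.
Δφ = -34.35 − 29.94 = -64.29°.
a = sin²(Δφ/2) + cos φ₁ · cos φ₂ · sin²(Δλ/2) = 0.382622.
c = 2·atan2(√a, √(1−a)) = 1.33383 rad → d = 6371·c ≈ 8497.82 km.

8498 km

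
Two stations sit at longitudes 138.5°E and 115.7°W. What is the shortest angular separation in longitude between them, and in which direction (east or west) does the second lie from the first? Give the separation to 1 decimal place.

Raw difference: -115.7 − 138.5 = -254.2°.
Normalise into (−180°, 180°]: -254.2° + 360° = 105.8°.
Positive ⇒ the second point lies to the east; separation 105.8°.

105.8° east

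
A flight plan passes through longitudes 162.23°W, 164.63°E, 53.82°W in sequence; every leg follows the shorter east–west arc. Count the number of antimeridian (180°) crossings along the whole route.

2

Leg 1: -162.23° → +164.63°, shortest Δλ = -33.14° (west) — crosses 180°.
Leg 2: +164.63° → -53.82°, shortest Δλ = 141.55° (east) — crosses 180°.
Total crossings: 2.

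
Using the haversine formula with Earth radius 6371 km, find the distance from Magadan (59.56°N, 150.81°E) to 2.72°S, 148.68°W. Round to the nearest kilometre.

8671 km

Δλ = -148.68 − 150.81 = -299.49°; wrapped into (−180°, 180°]: 60.51°.
Δφ = -2.72 − 59.56 = -62.28°.
a = sin²(Δφ/2) + cos φ₁ · cos φ₂ · sin²(Δλ/2) = 0.395896.
c = 2·atan2(√a, √(1−a)) = 1.36105 rad → d = 6371·c ≈ 8671.28 km.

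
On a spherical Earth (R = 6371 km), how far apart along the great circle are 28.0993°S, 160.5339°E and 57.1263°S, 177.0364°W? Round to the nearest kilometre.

3675 km

Δλ = -177.0364 − 160.5339 = -337.5703°; wrapped into (−180°, 180°]: 22.4297°.
Δφ = -57.1263 − -28.0993 = -29.0270°.
a = sin²(Δφ/2) + cos φ₁ · cos φ₂ · sin²(Δλ/2) = 0.080916.
c = 2·atan2(√a, √(1−a)) = 0.57688 rad → d = 6371·c ≈ 3675.30 km.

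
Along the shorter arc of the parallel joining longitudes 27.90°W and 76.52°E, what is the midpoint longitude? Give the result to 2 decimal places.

Signed shortest Δλ from -27.90° to +76.52° is +104.42°.
Midpoint longitude = -27.90° + (+104.42°)/2 = -27.90° + 52.21° = +24.31°.

24.31°E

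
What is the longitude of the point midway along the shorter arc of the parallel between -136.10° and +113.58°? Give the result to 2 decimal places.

+168.74°

Signed shortest Δλ from -136.10° to +113.58° is -110.32°.
Midpoint longitude = -136.10° + (-110.32°)/2 = -136.10° − 55.16° = -191.26°.
Normalise into (−180°, 180°]: +168.74°.
(The naïve average (-136.10 + +113.58)/2 = -11.26° is on the wrong side of the globe.)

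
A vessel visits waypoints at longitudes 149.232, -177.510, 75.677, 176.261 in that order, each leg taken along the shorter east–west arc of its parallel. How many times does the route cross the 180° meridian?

Leg 1: +149.232° → -177.510°, shortest Δλ = 33.258° (east) — crosses 180°.
Leg 2: -177.510° → +75.677°, shortest Δλ = -106.813° (west) — crosses 180°.
Leg 3: +75.677° → +176.261°, shortest Δλ = 100.584° (east) — does not cross 180°.
Total crossings: 2.

2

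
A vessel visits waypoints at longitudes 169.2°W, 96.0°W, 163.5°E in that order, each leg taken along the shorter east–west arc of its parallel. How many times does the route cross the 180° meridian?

1

Leg 1: -169.2° → -96.0°, shortest Δλ = 73.2° (east) — does not cross 180°.
Leg 2: -96.0° → +163.5°, shortest Δλ = -100.5° (west) — crosses 180°.
Total crossings: 1.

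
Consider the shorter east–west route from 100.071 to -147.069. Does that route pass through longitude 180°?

Yes

Naïve |-147.069 − 100.071| = 247.14° > 180°, so the shorter arc goes the other way round — across 180°.
Signed shortest Δλ = ((-147.069 − 100.071 + 180) mod 360) − 180 = 112.86°.
Going east by 112.86° from +100.071° passes through 180° before reaching -147.069°.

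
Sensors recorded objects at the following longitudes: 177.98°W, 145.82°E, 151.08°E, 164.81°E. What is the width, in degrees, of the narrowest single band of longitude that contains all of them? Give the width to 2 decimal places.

36.20°

Sort the longitudes: -177.98°, +145.82°, +151.08°, +164.81°.
Eastward gaps between consecutive values (wrapping around): 323.80°, 5.26°, 13.73°, 17.21°.
Largest gap = 323.80° ⇒ minimal covering band is its complement: 360° − 323.80° = 36.20°.
Band runs from +145.82° eastward to -177.98°, crossing the antimeridian.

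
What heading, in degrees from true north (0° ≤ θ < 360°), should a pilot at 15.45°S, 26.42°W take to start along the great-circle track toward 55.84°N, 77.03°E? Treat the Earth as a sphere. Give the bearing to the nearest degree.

36°

Δλ = 77.03 − -26.42 = 103.45°.
θ = atan2( sin Δλ · cos φ₂ , cos φ₁ · sin φ₂ − sin φ₁ · cos φ₂ · cos Δλ )
  = atan2(0.54611, 0.76278) = 35.601° → normalised to [0°, 360°): 35.601°.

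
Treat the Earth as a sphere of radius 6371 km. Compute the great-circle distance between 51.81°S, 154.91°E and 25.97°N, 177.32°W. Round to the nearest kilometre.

9063 km

Δλ = -177.32 − 154.91 = -332.23°; wrapped into (−180°, 180°]: 27.77°.
Δφ = 25.97 − -51.81 = 77.78°.
a = sin²(Δφ/2) + cos φ₁ · cos φ₂ · sin²(Δλ/2) = 0.426176.
c = 2·atan2(√a, √(1−a)) = 1.42261 rad → d = 6371·c ≈ 9063.43 km.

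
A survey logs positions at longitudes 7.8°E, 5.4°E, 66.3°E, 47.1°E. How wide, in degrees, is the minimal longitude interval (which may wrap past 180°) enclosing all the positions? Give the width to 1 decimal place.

60.9°

Sort the longitudes: +5.4°, +7.8°, +47.1°, +66.3°.
Eastward gaps between consecutive values (wrapping around): 2.4°, 39.3°, 19.2°, 299.1°.
Largest gap = 299.1° ⇒ minimal covering band is its complement: 360° − 299.1° = 60.9°.
Band runs from +5.4° eastward to +66.3°.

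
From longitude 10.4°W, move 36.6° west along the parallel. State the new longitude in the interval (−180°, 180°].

47.0°W

Start at -10.4°; shift −36.6° → -47.0°.
-47.0° already lies in (−180°, 180°].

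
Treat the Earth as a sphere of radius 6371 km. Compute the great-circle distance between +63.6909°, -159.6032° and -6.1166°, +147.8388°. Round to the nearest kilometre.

8904 km

Δλ = 147.8388 − -159.6032 = 307.4420°; wrapped into (−180°, 180°]: -52.5580°.
Δφ = -6.1166 − 63.6909 = -69.8075°.
a = sin²(Δφ/2) + cos φ₁ · cos φ₂ · sin²(Δλ/2) = 0.413797.
c = 2·atan2(√a, √(1−a)) = 1.39752 rad → d = 6371·c ≈ 8903.63 km.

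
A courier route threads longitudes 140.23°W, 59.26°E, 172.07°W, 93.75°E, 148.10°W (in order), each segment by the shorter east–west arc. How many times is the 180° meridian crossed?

4

Leg 1: -140.23° → +59.26°, shortest Δλ = -160.51° (west) — crosses 180°.
Leg 2: +59.26° → -172.07°, shortest Δλ = 128.67° (east) — crosses 180°.
Leg 3: -172.07° → +93.75°, shortest Δλ = -94.18° (west) — crosses 180°.
Leg 4: +93.75° → -148.10°, shortest Δλ = 118.15° (east) — crosses 180°.
Total crossings: 4.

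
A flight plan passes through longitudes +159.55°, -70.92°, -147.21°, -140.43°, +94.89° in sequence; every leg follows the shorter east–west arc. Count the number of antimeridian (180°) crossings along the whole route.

2

Leg 1: +159.55° → -70.92°, shortest Δλ = 129.53° (east) — crosses 180°.
Leg 2: -70.92° → -147.21°, shortest Δλ = -76.29° (west) — does not cross 180°.
Leg 3: -147.21° → -140.43°, shortest Δλ = 6.78° (east) — does not cross 180°.
Leg 4: -140.43° → +94.89°, shortest Δλ = -124.68° (west) — crosses 180°.
Total crossings: 2.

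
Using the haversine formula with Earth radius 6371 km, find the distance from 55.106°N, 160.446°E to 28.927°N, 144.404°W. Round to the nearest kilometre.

5219 km

Δλ = -144.404 − 160.446 = -304.850°; wrapped into (−180°, 180°]: 55.150°.
Δφ = 28.927 − 55.106 = -26.179°.
a = sin²(Δφ/2) + cos φ₁ · cos φ₂ · sin²(Δλ/2) = 0.158580.
c = 2·atan2(√a, √(1−a)) = 0.81915 rad → d = 6371·c ≈ 5218.82 km.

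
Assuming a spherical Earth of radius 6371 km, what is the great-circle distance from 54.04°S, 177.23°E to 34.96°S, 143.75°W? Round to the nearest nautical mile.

Δλ = -143.75 − 177.23 = -320.98°; wrapped into (−180°, 180°]: 39.02°.
Δφ = -34.96 − -54.04 = 19.08°.
a = sin²(Δφ/2) + cos φ₁ · cos φ₂ · sin²(Δλ/2) = 0.081146.
c = 2·atan2(√a, √(1−a)) = 0.57773 rad → d = 6371·c ≈ 3680.69 km ≈ 1987.41 nmi.

1987 nmi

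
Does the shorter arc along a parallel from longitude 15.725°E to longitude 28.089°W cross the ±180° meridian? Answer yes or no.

No

Signed shortest Δλ = ((-28.089 − 15.725 + 180) mod 360) − 180 = -43.814°.
Going west by 43.814° from +15.725° reaches -28.089° without touching 180°.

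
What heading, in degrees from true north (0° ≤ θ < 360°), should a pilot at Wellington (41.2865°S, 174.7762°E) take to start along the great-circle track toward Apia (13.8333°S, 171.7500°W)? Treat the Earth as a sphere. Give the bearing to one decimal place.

Δλ = -171.7500 − 174.7762 = -346.5262°; wrapped into (−180°, 180°]: 13.4738°.
θ = atan2( sin Δλ · cos φ₂ , cos φ₁ · sin φ₂ − sin φ₁ · cos φ₂ · cos Δλ )
  = atan2(0.22624, 0.44339) = 27.033° → normalised to [0°, 360°): 27.033°.

27.0°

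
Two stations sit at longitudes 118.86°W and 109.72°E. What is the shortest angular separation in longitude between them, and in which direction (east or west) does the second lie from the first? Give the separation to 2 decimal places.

Raw difference: 109.72 − -118.86 = 228.58°.
Normalise into (−180°, 180°]: 228.58° − 360° = -131.42°.
Negative ⇒ the second point lies to the west; separation 131.42°.

131.42° west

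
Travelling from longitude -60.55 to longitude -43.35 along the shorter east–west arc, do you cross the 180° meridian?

No

Signed shortest Δλ = ((-43.35 − -60.55 + 180) mod 360) − 180 = 17.2°.
Going east by 17.2° from -60.55° reaches -43.35° without touching 180°.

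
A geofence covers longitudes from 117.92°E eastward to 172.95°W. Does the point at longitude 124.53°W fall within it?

Band width going east from +117.92° to -172.95°: ((-172.95 − 117.92) mod 360) = 69.13°.
Offset of -124.53° east of the west edge: ((-124.53 − 117.92) mod 360) = 117.55°.
117.55° > 69.13° ⇒ outside.

No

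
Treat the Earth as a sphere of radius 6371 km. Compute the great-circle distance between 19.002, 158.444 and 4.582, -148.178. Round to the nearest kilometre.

6001 km

Δλ = -148.178 − 158.444 = -306.622°; wrapped into (−180°, 180°]: 53.378°.
Δφ = 4.582 − 19.002 = -14.420°.
a = sin²(Δφ/2) + cos φ₁ · cos φ₂ · sin²(Δλ/2) = 0.205883.
c = 2·atan2(√a, √(1−a)) = 0.94192 rad → d = 6371·c ≈ 6000.99 km.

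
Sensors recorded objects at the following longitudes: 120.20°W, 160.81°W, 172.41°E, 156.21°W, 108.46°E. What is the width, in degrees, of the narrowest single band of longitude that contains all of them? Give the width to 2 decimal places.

131.34°

Sort the longitudes: -160.81°, -156.21°, -120.20°, +108.46°, +172.41°.
Eastward gaps between consecutive values (wrapping around): 4.60°, 36.01°, 228.66°, 63.95°, 26.78°.
Largest gap = 228.66° ⇒ minimal covering band is its complement: 360° − 228.66° = 131.34°.
Band runs from +108.46° eastward to -120.20°, crossing the antimeridian.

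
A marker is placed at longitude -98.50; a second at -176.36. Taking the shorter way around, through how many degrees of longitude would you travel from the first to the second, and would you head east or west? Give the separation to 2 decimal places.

77.86° west

Raw difference: -176.36 − -98.50 = -77.86°.
Normalise into (−180°, 180°]: -77.86° stays -77.86°.
Negative ⇒ the second point lies to the west; separation 77.86°.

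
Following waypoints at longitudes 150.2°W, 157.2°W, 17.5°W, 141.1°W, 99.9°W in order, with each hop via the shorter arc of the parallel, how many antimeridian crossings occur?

0

Leg 1: -150.2° → -157.2°, shortest Δλ = -7.0° (west) — does not cross 180°.
Leg 2: -157.2° → -17.5°, shortest Δλ = 139.7° (east) — does not cross 180°.
Leg 3: -17.5° → -141.1°, shortest Δλ = -123.6° (west) — does not cross 180°.
Leg 4: -141.1° → -99.9°, shortest Δλ = 41.2° (east) — does not cross 180°.
Total crossings: 0.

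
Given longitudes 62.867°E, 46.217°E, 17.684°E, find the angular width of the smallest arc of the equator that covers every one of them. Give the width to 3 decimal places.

Sort the longitudes: +17.684°, +46.217°, +62.867°.
Eastward gaps between consecutive values (wrapping around): 28.533°, 16.650°, 314.817°.
Largest gap = 314.817° ⇒ minimal covering band is its complement: 360° − 314.817° = 45.183°.
Band runs from +17.684° eastward to +62.867°.

45.183°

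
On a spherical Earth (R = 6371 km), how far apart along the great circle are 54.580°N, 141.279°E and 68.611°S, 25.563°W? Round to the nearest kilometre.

Δλ = -25.563 − 141.279 = -166.842°.
Δφ = -68.611 − 54.580 = -123.191°.
a = sin²(Δφ/2) + cos φ₁ · cos φ₂ · sin²(Δλ/2) = 0.982308.
c = 2·atan2(√a, √(1−a)) = 2.87478 rad → d = 6371·c ≈ 18315.21 km.

18315 km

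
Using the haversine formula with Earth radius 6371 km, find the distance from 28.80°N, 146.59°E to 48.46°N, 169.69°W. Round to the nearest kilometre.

4302 km

Δλ = -169.69 − 146.59 = -316.28°; wrapped into (−180°, 180°]: 43.72°.
Δφ = 48.46 − 28.80 = 19.66°.
a = sin²(Δφ/2) + cos φ₁ · cos φ₂ · sin²(Δλ/2) = 0.109711.
c = 2·atan2(√a, √(1−a)) = 0.67521 rad → d = 6371·c ≈ 4301.75 km.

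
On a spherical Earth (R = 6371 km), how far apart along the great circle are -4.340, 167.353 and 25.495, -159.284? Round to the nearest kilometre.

Δλ = -159.284 − 167.353 = -326.637°; wrapped into (−180°, 180°]: 33.363°.
Δφ = 25.495 − -4.340 = 29.835°.
a = sin²(Δφ/2) + cos φ₁ · cos φ₂ · sin²(Δλ/2) = 0.140431.
c = 2·atan2(√a, √(1−a)) = 0.76823 rad → d = 6371·c ≈ 4894.42 km.

4894 km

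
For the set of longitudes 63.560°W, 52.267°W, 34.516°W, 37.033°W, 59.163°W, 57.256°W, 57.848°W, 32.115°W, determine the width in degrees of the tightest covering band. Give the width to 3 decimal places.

31.445°

Sort the longitudes: -63.560°, -59.163°, -57.848°, -57.256°, -52.267°, -37.033°, -34.516°, -32.115°.
Eastward gaps between consecutive values (wrapping around): 4.397°, 1.315°, 0.592°, 4.989°, 15.234°, 2.517°, 2.401°, 328.555°.
Largest gap = 328.555° ⇒ minimal covering band is its complement: 360° − 328.555° = 31.445°.
Band runs from -63.560° eastward to -32.115°.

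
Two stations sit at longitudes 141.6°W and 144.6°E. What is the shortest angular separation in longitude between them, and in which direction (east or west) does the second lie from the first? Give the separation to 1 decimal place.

Raw difference: 144.6 − -141.6 = 286.2°.
Normalise into (−180°, 180°]: 286.2° − 360° = -73.8°.
Negative ⇒ the second point lies to the west; separation 73.8°.

73.8° west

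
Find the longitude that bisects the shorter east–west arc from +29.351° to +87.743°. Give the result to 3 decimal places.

+58.547°

Signed shortest Δλ from +29.351° to +87.743° is +58.392°.
Midpoint longitude = +29.351° + (+58.392°)/2 = +29.351° + 29.196° = +58.547°.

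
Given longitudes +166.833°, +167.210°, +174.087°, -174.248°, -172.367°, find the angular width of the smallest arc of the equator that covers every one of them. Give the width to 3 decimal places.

20.800°

Sort the longitudes: -174.248°, -172.367°, +166.833°, +167.210°, +174.087°.
Eastward gaps between consecutive values (wrapping around): 1.881°, 339.200°, 0.377°, 6.877°, 11.665°.
Largest gap = 339.200° ⇒ minimal covering band is its complement: 360° − 339.200° = 20.800°.
Band runs from +166.833° eastward to -172.367°, crossing the antimeridian.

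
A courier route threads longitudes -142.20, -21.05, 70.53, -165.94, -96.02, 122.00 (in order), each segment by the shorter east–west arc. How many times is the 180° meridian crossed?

Leg 1: -142.20° → -21.05°, shortest Δλ = 121.15° (east) — does not cross 180°.
Leg 2: -21.05° → +70.53°, shortest Δλ = 91.58° (east) — does not cross 180°.
Leg 3: +70.53° → -165.94°, shortest Δλ = 123.53° (east) — crosses 180°.
Leg 4: -165.94° → -96.02°, shortest Δλ = 69.92° (east) — does not cross 180°.
Leg 5: -96.02° → +122.00°, shortest Δλ = -141.98° (west) — crosses 180°.
Total crossings: 2.

2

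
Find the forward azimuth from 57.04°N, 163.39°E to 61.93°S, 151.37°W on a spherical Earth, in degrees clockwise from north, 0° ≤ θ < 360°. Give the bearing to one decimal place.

156.2°

Δλ = -151.37 − 163.39 = -314.76°; wrapped into (−180°, 180°]: 45.24°.
θ = atan2( sin Δλ · cos φ₂ , cos φ₁ · sin φ₂ − sin φ₁ · cos φ₂ · cos Δλ )
  = atan2(0.33412, -0.75806) = 156.214° → normalised to [0°, 360°): 156.214°.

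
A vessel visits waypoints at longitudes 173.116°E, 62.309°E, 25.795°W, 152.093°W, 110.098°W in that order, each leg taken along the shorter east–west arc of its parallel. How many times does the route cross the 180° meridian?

Leg 1: +173.116° → +62.309°, shortest Δλ = -110.807° (west) — does not cross 180°.
Leg 2: +62.309° → -25.795°, shortest Δλ = -88.104° (west) — does not cross 180°.
Leg 3: -25.795° → -152.093°, shortest Δλ = -126.298° (west) — does not cross 180°.
Leg 4: -152.093° → -110.098°, shortest Δλ = 41.995° (east) — does not cross 180°.
Total crossings: 0.

0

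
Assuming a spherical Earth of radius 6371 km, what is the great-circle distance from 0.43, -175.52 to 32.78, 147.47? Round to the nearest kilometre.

Δλ = 147.47 − -175.52 = 322.99°; wrapped into (−180°, 180°]: -37.01°.
Δφ = 32.78 − 0.43 = 32.35°.
a = sin²(Δφ/2) + cos φ₁ · cos φ₂ · sin²(Δλ/2) = 0.162293.
c = 2·atan2(√a, √(1−a)) = 0.82927 rad → d = 6371·c ≈ 5283.29 km.

5283 km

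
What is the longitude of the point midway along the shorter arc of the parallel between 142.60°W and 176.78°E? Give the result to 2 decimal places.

Signed shortest Δλ from -142.60° to +176.78° is -40.62°.
Midpoint longitude = -142.60° + (-40.62°)/2 = -142.60° − 20.31° = -162.91°.
(The naïve average (-142.60 + +176.78)/2 = 17.09° is on the wrong side of the globe.)

162.91°W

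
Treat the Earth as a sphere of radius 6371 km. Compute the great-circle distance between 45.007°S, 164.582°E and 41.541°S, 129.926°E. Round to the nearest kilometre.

2810 km

Δλ = 129.926 − 164.582 = -34.656°.
Δφ = -41.541 − -45.007 = 3.466°.
a = sin²(Δφ/2) + cos φ₁ · cos φ₂ · sin²(Δλ/2) = 0.047859.
c = 2·atan2(√a, √(1−a)) = 0.44110 rad → d = 6371·c ≈ 2810.25 km.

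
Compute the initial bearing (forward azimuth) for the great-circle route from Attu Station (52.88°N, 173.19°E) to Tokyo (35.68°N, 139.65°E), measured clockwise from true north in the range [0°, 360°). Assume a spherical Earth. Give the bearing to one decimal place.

Δλ = 139.65 − 173.19 = -33.54°.
θ = atan2( sin Δλ · cos φ₂ , cos φ₁ · sin φ₂ − sin φ₁ · cos φ₂ · cos Δλ )
  = atan2(-0.44880, -0.18787) = -112.714° → normalised to [0°, 360°): 247.286°.

247.3°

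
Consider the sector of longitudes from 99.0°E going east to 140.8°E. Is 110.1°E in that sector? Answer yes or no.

Band width going east from +99.0° to +140.8°: ((140.8 − 99.0) mod 360) = 41.8°.
Offset of +110.1° east of the west edge: ((110.1 − 99.0) mod 360) = 11.1°.
11.1° ≤ 41.8° ⇒ inside.

Yes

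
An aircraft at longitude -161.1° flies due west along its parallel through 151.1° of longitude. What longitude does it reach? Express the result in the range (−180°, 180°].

Start at -161.1°; shift −151.1° → -312.2°.
-312.2° lies outside (−180°, 180°]; add 360° → +47.8°.

+47.8°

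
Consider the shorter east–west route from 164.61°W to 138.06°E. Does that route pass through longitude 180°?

Naïve |138.06 − -164.61| = 302.67° > 180°, so the shorter arc goes the other way round — across 180°.
Signed shortest Δλ = ((138.06 − -164.61 + 180) mod 360) − 180 = -57.33°.
Going west by 57.33° from -164.61° passes through 180° before reaching +138.06°.

Yes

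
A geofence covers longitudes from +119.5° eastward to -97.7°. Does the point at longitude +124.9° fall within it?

Band width going east from +119.5° to -97.7°: ((-97.7 − 119.5) mod 360) = 142.8°.
Offset of +124.9° east of the west edge: ((124.9 − 119.5) mod 360) = 5.4°.
5.4° ≤ 142.8° ⇒ inside.

Yes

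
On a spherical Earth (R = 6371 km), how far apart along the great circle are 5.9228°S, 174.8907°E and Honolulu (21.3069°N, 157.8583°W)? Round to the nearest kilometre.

4243 km

Δλ = -157.8583 − 174.8907 = -332.7490°; wrapped into (−180°, 180°]: 27.2510°.
Δφ = 21.3069 − -5.9228 = 27.2297°.
a = sin²(Δφ/2) + cos φ₁ · cos φ₂ · sin²(Δλ/2) = 0.106837.
c = 2·atan2(√a, √(1−a)) = 0.66596 rad → d = 6371·c ≈ 4242.80 km.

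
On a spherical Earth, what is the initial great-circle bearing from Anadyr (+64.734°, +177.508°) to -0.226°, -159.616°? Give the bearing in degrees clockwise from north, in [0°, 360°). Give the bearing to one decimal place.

155.0°

Δλ = -159.616 − 177.508 = -337.124°; wrapped into (−180°, 180°]: 22.876°.
θ = atan2( sin Δλ · cos φ₂ , cos φ₁ · sin φ₂ − sin φ₁ · cos φ₂ · cos Δλ )
  = atan2(0.38874, -0.83489) = 155.033° → normalised to [0°, 360°): 155.033°.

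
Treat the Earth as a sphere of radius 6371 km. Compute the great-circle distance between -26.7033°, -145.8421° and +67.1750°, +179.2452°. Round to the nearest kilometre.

Δλ = 179.2452 − -145.8421 = 325.0873°; wrapped into (−180°, 180°]: -34.9127°.
Δφ = 67.1750 − -26.7033 = 93.8783°.
a = sin²(Δφ/2) + cos φ₁ · cos φ₂ · sin²(Δλ/2) = 0.565003.
c = 2·atan2(√a, √(1−a)) = 1.70117 rad → d = 6371·c ≈ 10838.17 km.

10838 km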